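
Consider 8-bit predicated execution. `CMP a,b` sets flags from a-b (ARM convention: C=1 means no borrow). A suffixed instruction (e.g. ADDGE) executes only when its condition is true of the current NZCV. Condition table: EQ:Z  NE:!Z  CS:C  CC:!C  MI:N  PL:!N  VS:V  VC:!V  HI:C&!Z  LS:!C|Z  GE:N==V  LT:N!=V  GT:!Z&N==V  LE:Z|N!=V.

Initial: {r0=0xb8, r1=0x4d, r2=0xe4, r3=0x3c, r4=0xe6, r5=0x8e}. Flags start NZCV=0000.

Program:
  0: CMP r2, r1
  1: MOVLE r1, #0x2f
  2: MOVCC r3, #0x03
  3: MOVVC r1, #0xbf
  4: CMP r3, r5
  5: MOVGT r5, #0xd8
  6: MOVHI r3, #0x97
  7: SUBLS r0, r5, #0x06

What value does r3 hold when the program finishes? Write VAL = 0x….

0: ✓ CMP  NZCV=1010
1: ✓ MOVLE  r1←0x2f
2: · MOVCC
3: ✓ MOVVC  r1←0xbf
4: ✓ CMP  NZCV=1001
5: ✓ MOVGT  r5←0xd8
6: · MOVHI
7: ✓ SUBLS  r0←0xd2

VAL = 0x3c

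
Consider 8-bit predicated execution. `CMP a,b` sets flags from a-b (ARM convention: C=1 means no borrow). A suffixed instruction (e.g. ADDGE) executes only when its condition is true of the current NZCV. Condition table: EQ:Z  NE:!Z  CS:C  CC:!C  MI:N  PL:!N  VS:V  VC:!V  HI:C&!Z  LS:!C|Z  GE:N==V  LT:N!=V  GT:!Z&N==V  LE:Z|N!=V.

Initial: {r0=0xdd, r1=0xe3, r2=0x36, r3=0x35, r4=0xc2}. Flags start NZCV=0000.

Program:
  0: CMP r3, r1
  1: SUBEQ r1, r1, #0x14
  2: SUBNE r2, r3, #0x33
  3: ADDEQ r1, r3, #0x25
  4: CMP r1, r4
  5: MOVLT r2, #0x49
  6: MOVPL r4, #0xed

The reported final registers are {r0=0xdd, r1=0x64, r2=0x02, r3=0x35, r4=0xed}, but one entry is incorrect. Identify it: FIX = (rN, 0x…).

[0] flags=0000 → (cmp)
[1] flags=0000 EQ?F → skip
[2] flags=0000 NE?T → r2=0x02
[3] flags=0000 EQ?F → skip
[4] flags=0010 → (cmp)
[5] flags=0010 LT?F → skip
[6] flags=0010 PL?T → r4=0xed

FIX = (r1, 0xe3)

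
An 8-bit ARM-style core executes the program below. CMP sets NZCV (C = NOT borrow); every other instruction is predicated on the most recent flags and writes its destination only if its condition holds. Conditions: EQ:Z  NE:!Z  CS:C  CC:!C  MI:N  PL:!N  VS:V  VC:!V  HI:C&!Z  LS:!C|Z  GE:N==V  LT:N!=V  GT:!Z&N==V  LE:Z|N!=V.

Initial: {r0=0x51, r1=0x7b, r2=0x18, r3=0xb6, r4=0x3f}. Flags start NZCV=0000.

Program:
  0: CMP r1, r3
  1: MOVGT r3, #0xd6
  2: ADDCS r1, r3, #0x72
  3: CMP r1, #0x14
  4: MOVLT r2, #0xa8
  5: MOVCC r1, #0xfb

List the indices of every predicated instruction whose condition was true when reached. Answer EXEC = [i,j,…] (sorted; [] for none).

EXEC = [1]

[0] flags=1001 → (cmp)
[1] flags=1001 GT?T → r3=0xd6
[2] flags=1001 CS?F → skip
[3] flags=0010 → (cmp)
[4] flags=0010 LT?F → skip
[5] flags=0010 CC?F → skip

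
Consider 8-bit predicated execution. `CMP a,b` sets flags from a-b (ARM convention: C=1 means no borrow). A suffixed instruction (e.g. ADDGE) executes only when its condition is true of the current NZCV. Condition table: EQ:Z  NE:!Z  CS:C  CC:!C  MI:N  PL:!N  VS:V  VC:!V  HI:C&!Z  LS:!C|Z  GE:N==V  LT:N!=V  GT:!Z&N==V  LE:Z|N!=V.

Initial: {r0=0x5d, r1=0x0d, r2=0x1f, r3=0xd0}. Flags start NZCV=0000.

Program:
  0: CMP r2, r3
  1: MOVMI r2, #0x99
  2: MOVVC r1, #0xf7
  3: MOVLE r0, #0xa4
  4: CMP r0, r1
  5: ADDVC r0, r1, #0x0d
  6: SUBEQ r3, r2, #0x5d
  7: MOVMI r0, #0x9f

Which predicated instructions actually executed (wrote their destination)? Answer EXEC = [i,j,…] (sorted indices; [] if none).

EXEC = [2,5]

0: ✓ CMP  NZCV=0000
1: · MOVMI
2: ✓ MOVVC  r1←0xf7
3: · MOVLE
4: ✓ CMP  NZCV=0000
5: ✓ ADDVC  r0←0x04
6: · SUBEQ
7: · MOVMI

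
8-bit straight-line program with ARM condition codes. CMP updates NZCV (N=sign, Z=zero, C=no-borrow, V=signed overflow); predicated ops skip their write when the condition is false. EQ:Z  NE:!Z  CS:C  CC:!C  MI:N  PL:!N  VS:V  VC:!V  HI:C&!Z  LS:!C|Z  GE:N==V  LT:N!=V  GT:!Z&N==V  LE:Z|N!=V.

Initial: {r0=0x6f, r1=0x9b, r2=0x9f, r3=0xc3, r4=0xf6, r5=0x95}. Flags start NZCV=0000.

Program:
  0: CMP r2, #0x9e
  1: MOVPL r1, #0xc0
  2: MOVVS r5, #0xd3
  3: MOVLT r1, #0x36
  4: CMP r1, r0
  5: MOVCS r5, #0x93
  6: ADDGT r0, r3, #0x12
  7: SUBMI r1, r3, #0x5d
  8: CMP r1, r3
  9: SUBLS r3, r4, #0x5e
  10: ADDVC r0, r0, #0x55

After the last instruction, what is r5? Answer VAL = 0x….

[0] flags=0010 → (cmp)
[1] flags=0010 PL?T → r1=0xc0
[2] flags=0010 VS?F → skip
[3] flags=0010 LT?F → skip
[4] flags=0011 → (cmp)
[5] flags=0011 CS?T → r5=0x93
[6] flags=0011 GT?F → skip
[7] flags=0011 MI?F → skip
[8] flags=1000 → (cmp)
[9] flags=1000 LS?T → r3=0x98
[10] flags=1000 VC?T → r0=0xc4

VAL = 0x93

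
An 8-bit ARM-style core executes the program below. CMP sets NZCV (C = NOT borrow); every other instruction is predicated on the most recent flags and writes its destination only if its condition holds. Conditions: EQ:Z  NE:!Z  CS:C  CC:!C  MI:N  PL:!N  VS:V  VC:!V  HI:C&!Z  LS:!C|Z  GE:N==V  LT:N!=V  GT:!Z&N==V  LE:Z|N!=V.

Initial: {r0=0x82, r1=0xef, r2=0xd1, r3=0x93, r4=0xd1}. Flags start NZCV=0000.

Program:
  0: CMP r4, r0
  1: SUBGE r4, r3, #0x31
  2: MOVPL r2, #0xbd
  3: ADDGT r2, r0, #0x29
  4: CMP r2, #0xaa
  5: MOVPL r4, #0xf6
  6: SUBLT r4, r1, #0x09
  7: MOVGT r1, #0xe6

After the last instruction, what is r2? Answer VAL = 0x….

VAL = 0xab

0: ✓ CMP  NZCV=0010
1: ✓ SUBGE  r4←0x62
2: ✓ MOVPL  r2←0xbd
3: ✓ ADDGT  r2←0xab
4: ✓ CMP  NZCV=0010
5: ✓ MOVPL  r4←0xf6
6: · SUBLT
7: ✓ MOVGT  r1←0xe6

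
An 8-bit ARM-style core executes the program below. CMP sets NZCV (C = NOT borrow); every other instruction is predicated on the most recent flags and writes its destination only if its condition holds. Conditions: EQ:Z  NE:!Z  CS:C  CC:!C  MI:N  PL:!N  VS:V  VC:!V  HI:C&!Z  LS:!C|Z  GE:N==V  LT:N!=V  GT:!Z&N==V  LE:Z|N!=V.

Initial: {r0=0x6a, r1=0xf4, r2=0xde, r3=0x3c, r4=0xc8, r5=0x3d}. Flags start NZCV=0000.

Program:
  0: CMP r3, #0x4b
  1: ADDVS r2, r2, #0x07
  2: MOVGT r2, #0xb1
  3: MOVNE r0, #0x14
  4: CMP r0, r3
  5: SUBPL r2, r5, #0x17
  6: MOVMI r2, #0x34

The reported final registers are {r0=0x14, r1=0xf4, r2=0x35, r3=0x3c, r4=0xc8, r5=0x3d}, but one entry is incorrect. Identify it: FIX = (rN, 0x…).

[0] flags=1000 → (cmp)
[1] flags=1000 VS?F → skip
[2] flags=1000 GT?F → skip
[3] flags=1000 NE?T → r0=0x14
[4] flags=1000 → (cmp)
[5] flags=1000 PL?F → skip
[6] flags=1000 MI?T → r2=0x34

FIX = (r2, 0x34)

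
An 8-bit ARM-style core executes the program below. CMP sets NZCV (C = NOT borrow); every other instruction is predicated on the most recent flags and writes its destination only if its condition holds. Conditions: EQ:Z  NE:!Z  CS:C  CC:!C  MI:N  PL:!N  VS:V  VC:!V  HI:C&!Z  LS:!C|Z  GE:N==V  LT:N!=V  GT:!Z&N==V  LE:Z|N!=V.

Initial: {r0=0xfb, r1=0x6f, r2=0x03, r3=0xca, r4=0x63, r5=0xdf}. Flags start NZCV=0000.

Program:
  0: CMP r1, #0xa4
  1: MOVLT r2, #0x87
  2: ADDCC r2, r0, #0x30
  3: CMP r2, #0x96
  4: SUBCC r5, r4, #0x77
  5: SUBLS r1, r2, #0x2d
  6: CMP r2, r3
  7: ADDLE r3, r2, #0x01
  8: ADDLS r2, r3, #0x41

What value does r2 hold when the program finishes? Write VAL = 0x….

VAL = 0x0b

[0] flags=1001 → (cmp)
[1] flags=1001 LT?F → skip
[2] flags=1001 CC?T → r2=0x2b
[3] flags=1001 → (cmp)
[4] flags=1001 CC?T → r5=0xec
[5] flags=1001 LS?T → r1=0xfe
[6] flags=0000 → (cmp)
[7] flags=0000 LE?F → skip
[8] flags=0000 LS?T → r2=0x0b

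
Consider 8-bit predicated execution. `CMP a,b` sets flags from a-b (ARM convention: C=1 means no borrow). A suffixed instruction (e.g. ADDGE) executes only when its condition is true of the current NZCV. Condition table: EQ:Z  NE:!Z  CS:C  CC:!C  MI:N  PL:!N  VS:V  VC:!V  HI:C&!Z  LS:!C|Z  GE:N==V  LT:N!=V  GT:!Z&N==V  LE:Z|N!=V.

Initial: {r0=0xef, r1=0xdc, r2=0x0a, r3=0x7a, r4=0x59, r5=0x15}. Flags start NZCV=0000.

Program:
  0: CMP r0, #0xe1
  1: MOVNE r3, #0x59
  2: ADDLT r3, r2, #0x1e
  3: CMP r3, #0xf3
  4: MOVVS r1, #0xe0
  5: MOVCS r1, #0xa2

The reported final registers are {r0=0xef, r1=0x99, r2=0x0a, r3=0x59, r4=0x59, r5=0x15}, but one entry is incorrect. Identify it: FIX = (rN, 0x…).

[0] flags=0010 → (cmp)
[1] flags=0010 NE?T → r3=0x59
[2] flags=0010 LT?F → skip
[3] flags=0000 → (cmp)
[4] flags=0000 VS?F → skip
[5] flags=0000 CS?F → skip

FIX = (r1, 0xdc)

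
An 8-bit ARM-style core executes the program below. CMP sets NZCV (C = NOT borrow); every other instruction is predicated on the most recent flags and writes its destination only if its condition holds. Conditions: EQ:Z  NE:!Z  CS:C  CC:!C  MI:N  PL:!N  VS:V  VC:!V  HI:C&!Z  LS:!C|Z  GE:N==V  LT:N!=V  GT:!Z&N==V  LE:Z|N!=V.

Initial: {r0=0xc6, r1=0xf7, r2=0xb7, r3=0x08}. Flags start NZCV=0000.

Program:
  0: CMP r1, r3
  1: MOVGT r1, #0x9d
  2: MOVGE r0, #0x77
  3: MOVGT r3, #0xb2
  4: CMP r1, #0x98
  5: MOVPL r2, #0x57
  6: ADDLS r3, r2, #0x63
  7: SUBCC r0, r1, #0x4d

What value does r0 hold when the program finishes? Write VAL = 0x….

VAL = 0xc6

[0] flags=1010 → (cmp)
[1] flags=1010 GT?F → skip
[2] flags=1010 GE?F → skip
[3] flags=1010 GT?F → skip
[4] flags=0010 → (cmp)
[5] flags=0010 PL?T → r2=0x57
[6] flags=0010 LS?F → skip
[7] flags=0010 CC?F → skip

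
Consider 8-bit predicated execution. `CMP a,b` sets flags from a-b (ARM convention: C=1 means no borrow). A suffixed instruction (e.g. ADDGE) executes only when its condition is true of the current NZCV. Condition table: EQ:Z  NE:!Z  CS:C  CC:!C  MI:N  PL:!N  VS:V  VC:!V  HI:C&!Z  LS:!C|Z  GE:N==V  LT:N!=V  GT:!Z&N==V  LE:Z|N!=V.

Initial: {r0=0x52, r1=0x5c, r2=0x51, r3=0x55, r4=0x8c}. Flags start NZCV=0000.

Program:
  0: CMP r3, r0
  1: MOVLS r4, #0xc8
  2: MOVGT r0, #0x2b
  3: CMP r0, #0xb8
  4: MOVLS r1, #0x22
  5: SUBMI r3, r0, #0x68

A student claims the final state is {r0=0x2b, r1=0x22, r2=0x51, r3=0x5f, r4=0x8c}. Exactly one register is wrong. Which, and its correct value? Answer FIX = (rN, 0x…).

FIX = (r3, 0x55)

[0] flags=0010 → (cmp)
[1] flags=0010 LS?F → skip
[2] flags=0010 GT?T → r0=0x2b
[3] flags=0000 → (cmp)
[4] flags=0000 LS?T → r1=0x22
[5] flags=0000 MI?F → skip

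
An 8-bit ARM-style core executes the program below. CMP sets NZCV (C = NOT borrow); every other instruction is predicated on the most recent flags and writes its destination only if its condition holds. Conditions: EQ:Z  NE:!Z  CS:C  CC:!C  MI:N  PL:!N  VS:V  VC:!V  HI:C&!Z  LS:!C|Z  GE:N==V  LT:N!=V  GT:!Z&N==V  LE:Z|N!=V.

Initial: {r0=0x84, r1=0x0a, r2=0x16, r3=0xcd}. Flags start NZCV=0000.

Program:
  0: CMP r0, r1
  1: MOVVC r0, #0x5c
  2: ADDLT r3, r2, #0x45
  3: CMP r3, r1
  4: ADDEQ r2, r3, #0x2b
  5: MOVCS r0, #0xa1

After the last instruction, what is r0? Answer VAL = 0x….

[0] flags=0011 → (cmp)
[1] flags=0011 VC?F → skip
[2] flags=0011 LT?T → r3=0x5b
[3] flags=0010 → (cmp)
[4] flags=0010 EQ?F → skip
[5] flags=0010 CS?T → r0=0xa1

VAL = 0xa1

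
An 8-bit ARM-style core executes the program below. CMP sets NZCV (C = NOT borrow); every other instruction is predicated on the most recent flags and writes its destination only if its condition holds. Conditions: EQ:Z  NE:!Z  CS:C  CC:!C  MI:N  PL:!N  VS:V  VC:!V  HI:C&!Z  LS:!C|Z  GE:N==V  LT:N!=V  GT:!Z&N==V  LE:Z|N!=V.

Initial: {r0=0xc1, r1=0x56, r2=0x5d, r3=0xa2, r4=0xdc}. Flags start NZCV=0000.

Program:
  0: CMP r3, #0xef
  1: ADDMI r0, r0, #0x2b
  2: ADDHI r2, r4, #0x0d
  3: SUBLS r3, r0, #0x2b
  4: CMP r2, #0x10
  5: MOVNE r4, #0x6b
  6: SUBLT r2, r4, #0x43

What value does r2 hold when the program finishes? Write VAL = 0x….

[0] flags=1000 → (cmp)
[1] flags=1000 MI?T → r0=0xec
[2] flags=1000 HI?F → skip
[3] flags=1000 LS?T → r3=0xc1
[4] flags=0010 → (cmp)
[5] flags=0010 NE?T → r4=0x6b
[6] flags=0010 LT?F → skip

VAL = 0x5d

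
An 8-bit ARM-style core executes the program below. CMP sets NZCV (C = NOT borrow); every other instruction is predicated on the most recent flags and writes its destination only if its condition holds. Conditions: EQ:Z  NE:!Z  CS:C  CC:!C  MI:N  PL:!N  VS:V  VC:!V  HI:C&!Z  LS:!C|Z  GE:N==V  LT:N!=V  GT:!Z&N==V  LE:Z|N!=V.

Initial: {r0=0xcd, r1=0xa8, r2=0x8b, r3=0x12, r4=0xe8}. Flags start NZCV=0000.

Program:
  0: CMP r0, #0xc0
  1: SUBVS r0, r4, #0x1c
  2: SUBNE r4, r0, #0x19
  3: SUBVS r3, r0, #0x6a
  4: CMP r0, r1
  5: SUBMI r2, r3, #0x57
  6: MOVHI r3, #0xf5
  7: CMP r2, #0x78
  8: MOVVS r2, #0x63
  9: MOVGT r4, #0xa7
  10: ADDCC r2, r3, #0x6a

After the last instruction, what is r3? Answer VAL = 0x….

VAL = 0xf5

[0] flags=0010 → (cmp)
[1] flags=0010 VS?F → skip
[2] flags=0010 NE?T → r4=0xb4
[3] flags=0010 VS?F → skip
[4] flags=0010 → (cmp)
[5] flags=0010 MI?F → skip
[6] flags=0010 HI?T → r3=0xf5
[7] flags=0011 → (cmp)
[8] flags=0011 VS?T → r2=0x63
[9] flags=0011 GT?F → skip
[10] flags=0011 CC?F → skip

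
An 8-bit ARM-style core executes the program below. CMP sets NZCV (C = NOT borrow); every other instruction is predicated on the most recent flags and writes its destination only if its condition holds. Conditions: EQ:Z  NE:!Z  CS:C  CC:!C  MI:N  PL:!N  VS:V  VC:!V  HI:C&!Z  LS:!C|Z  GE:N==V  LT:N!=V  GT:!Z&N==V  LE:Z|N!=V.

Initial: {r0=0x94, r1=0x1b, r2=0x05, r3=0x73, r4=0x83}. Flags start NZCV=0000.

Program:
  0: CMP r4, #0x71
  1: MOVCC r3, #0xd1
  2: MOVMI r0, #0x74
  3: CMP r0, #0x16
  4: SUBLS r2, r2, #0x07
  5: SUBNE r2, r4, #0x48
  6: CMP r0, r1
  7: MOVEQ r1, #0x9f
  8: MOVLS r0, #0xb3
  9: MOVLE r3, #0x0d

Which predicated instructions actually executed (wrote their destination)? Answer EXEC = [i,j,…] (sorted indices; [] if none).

0: ✓ CMP  NZCV=0011
1: · MOVCC
2: · MOVMI
3: ✓ CMP  NZCV=0011
4: · SUBLS
5: ✓ SUBNE  r2←0x3b
6: ✓ CMP  NZCV=0011
7: · MOVEQ
8: · MOVLS
9: ✓ MOVLE  r3←0x0d

EXEC = [5,9]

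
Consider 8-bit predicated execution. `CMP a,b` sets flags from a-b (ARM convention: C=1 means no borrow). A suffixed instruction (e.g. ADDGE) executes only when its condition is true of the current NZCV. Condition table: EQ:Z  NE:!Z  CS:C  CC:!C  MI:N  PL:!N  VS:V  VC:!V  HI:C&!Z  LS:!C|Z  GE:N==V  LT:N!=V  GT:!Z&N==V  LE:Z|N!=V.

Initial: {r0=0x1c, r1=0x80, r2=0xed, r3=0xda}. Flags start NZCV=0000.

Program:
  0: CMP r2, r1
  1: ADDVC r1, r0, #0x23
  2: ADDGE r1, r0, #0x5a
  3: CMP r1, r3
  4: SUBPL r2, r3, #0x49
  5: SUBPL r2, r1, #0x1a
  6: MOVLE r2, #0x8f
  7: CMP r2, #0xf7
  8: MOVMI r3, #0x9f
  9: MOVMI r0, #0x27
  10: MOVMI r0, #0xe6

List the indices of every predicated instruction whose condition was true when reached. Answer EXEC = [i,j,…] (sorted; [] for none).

EXEC = [1,2,8,9,10]

0: ✓ CMP  NZCV=0010
1: ✓ ADDVC  r1←0x3f
2: ✓ ADDGE  r1←0x76
3: ✓ CMP  NZCV=1001
4: · SUBPL
5: · SUBPL
6: · MOVLE
7: ✓ CMP  NZCV=1000
8: ✓ MOVMI  r3←0x9f
9: ✓ MOVMI  r0←0x27
10: ✓ MOVMI  r0←0xe6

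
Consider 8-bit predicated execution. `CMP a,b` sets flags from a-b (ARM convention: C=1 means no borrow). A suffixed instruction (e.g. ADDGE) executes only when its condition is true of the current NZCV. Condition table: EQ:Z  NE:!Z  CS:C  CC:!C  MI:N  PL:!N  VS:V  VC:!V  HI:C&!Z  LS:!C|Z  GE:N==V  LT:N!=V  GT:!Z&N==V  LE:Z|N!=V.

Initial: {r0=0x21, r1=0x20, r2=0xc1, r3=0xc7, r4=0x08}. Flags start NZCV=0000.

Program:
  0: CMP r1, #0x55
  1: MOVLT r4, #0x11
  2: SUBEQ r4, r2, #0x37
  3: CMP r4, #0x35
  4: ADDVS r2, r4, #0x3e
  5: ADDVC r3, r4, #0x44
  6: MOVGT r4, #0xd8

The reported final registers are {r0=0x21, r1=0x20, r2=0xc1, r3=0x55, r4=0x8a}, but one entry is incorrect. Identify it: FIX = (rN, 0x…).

FIX = (r4, 0x11)

[0] flags=1000 → (cmp)
[1] flags=1000 LT?T → r4=0x11
[2] flags=1000 EQ?F → skip
[3] flags=1000 → (cmp)
[4] flags=1000 VS?F → skip
[5] flags=1000 VC?T → r3=0x55
[6] flags=1000 GT?F → skip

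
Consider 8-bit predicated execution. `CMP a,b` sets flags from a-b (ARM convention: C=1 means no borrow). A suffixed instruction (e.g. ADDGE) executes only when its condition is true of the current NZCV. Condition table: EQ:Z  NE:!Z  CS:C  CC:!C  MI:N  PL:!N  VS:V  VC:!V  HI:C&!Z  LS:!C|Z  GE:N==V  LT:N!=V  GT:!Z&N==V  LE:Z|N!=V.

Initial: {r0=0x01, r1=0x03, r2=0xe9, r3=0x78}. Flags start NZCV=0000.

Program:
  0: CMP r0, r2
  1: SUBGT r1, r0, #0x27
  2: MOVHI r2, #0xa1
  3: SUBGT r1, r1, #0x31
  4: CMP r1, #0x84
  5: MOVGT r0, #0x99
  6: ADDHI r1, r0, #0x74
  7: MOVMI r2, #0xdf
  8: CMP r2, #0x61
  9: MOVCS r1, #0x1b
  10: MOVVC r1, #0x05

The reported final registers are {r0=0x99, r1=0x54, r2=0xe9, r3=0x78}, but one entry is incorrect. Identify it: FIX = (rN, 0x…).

FIX = (r1, 0x05)

[0] flags=0000 → (cmp)
[1] flags=0000 GT?T → r1=0xda
[2] flags=0000 HI?F → skip
[3] flags=0000 GT?T → r1=0xa9
[4] flags=0010 → (cmp)
[5] flags=0010 GT?T → r0=0x99
[6] flags=0010 HI?T → r1=0x0d
[7] flags=0010 MI?F → skip
[8] flags=1010 → (cmp)
[9] flags=1010 CS?T → r1=0x1b
[10] flags=1010 VC?T → r1=0x05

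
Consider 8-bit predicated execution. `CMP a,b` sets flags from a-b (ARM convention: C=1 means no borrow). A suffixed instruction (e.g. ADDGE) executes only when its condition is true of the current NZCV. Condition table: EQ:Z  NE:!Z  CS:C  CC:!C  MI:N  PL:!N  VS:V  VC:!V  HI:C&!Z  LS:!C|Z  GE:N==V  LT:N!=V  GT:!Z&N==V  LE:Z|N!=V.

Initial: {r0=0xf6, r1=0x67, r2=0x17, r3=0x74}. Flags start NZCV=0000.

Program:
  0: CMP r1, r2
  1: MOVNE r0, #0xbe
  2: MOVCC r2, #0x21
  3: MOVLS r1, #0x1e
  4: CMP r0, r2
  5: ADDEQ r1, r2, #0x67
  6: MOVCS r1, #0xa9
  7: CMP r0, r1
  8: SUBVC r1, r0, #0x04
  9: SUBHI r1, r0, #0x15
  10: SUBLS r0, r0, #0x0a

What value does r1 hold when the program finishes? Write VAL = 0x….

VAL = 0xa9

0: ✓ CMP  NZCV=0010
1: ✓ MOVNE  r0←0xbe
2: · MOVCC
3: · MOVLS
4: ✓ CMP  NZCV=1010
5: · ADDEQ
6: ✓ MOVCS  r1←0xa9
7: ✓ CMP  NZCV=0010
8: ✓ SUBVC  r1←0xba
9: ✓ SUBHI  r1←0xa9
10: · SUBLS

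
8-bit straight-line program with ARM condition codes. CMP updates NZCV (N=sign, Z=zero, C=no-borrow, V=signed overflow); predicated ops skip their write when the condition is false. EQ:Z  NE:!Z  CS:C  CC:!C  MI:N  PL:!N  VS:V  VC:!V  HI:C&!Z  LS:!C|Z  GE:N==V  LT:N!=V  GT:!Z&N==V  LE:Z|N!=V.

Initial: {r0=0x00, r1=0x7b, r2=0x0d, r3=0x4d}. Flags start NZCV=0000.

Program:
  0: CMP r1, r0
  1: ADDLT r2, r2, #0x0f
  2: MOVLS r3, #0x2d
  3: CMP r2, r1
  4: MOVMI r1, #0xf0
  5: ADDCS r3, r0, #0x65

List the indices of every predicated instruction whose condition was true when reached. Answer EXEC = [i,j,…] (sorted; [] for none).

[0] flags=0010 → (cmp)
[1] flags=0010 LT?F → skip
[2] flags=0010 LS?F → skip
[3] flags=1000 → (cmp)
[4] flags=1000 MI?T → r1=0xf0
[5] flags=1000 CS?F → skip

EXEC = [4]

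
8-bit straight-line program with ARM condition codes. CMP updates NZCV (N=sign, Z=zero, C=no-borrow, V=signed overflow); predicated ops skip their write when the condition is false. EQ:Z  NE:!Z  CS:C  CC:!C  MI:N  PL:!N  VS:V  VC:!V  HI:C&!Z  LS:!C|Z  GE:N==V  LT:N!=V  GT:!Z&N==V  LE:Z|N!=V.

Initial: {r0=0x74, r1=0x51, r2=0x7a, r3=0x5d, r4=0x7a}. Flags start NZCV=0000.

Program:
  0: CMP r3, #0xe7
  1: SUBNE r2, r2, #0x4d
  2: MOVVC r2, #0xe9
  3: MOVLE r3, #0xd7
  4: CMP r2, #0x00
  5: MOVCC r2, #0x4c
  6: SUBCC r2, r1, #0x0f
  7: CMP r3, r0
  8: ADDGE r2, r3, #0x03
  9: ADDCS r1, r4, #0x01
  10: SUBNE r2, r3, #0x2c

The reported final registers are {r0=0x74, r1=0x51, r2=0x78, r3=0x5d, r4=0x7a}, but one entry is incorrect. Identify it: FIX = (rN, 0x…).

[0] flags=0000 → (cmp)
[1] flags=0000 NE?T → r2=0x2d
[2] flags=0000 VC?T → r2=0xe9
[3] flags=0000 LE?F → skip
[4] flags=1010 → (cmp)
[5] flags=1010 CC?F → skip
[6] flags=1010 CC?F → skip
[7] flags=1000 → (cmp)
[8] flags=1000 GE?F → skip
[9] flags=1000 CS?F → skip
[10] flags=1000 NE?T → r2=0x31

FIX = (r2, 0x31)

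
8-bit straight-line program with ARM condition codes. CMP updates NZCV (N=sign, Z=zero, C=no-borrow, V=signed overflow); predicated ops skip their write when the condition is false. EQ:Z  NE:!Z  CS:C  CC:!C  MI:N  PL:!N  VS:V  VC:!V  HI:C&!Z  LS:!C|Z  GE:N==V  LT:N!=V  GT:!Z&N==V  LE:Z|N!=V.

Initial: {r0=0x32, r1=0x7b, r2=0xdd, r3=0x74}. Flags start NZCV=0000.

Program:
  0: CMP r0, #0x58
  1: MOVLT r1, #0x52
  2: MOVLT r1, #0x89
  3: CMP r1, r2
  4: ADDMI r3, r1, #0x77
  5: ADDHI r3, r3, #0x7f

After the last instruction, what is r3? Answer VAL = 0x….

VAL = 0x00

0: ✓ CMP  NZCV=1000
1: ✓ MOVLT  r1←0x52
2: ✓ MOVLT  r1←0x89
3: ✓ CMP  NZCV=1000
4: ✓ ADDMI  r3←0x00
5: · ADDHI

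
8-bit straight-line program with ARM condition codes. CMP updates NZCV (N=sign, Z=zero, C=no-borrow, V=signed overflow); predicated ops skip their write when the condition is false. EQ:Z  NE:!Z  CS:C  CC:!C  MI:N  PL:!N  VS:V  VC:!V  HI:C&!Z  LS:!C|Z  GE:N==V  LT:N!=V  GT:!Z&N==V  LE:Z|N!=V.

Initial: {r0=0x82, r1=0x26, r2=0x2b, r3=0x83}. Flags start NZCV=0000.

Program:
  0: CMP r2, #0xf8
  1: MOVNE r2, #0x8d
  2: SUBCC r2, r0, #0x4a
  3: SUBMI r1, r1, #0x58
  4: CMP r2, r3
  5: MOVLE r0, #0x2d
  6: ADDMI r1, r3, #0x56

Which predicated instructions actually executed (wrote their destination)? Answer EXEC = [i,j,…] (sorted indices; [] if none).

0: ✓ CMP  NZCV=0000
1: ✓ MOVNE  r2←0x8d
2: ✓ SUBCC  r2←0x38
3: · SUBMI
4: ✓ CMP  NZCV=1001
5: · MOVLE
6: ✓ ADDMI  r1←0xd9

EXEC = [1,2,6]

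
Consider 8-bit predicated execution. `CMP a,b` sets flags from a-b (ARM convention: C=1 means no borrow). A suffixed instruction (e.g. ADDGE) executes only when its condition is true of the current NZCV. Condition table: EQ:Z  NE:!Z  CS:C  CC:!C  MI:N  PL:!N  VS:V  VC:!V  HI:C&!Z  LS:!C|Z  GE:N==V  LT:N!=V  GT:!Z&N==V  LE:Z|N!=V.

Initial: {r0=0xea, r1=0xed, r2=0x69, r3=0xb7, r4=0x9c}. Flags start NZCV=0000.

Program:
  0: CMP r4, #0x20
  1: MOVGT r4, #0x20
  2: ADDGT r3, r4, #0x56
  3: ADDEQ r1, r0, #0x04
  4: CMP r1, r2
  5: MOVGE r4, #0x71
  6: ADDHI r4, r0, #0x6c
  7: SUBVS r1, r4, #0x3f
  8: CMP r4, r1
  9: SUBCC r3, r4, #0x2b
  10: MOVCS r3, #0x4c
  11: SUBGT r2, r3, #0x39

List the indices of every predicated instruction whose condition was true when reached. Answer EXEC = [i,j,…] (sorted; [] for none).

0: ✓ CMP  NZCV=0011
1: · MOVGT
2: · ADDGT
3: · ADDEQ
4: ✓ CMP  NZCV=1010
5: · MOVGE
6: ✓ ADDHI  r4←0x56
7: · SUBVS
8: ✓ CMP  NZCV=0000
9: ✓ SUBCC  r3←0x2b
10: · MOVCS
11: ✓ SUBGT  r2←0xf2

EXEC = [6,9,11]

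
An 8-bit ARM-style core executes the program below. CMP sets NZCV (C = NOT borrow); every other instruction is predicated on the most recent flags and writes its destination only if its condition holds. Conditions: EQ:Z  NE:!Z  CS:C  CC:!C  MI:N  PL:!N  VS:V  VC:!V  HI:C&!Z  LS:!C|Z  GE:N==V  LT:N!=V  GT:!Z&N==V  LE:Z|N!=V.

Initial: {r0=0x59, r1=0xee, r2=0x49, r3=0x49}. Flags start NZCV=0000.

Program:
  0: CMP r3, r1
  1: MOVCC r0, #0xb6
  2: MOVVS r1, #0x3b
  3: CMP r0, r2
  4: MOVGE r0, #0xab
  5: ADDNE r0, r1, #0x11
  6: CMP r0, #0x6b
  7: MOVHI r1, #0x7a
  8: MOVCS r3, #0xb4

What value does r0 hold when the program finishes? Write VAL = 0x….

VAL = 0xff

[0] flags=0000 → (cmp)
[1] flags=0000 CC?T → r0=0xb6
[2] flags=0000 VS?F → skip
[3] flags=0011 → (cmp)
[4] flags=0011 GE?F → skip
[5] flags=0011 NE?T → r0=0xff
[6] flags=1010 → (cmp)
[7] flags=1010 HI?T → r1=0x7a
[8] flags=1010 CS?T → r3=0xb4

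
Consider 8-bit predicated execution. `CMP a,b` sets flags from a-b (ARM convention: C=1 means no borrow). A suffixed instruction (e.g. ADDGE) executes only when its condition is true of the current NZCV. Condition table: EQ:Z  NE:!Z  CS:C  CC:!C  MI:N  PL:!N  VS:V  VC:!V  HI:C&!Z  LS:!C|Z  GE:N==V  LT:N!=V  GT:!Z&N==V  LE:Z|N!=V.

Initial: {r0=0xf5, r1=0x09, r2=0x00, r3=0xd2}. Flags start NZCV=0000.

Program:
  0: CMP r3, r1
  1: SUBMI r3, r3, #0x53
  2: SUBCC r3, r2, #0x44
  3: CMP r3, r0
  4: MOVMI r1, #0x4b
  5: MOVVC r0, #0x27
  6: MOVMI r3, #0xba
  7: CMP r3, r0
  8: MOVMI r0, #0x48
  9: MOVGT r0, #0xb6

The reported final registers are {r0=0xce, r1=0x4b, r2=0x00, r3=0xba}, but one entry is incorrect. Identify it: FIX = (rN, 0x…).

[0] flags=1010 → (cmp)
[1] flags=1010 MI?T → r3=0x7f
[2] flags=1010 CC?F → skip
[3] flags=1001 → (cmp)
[4] flags=1001 MI?T → r1=0x4b
[5] flags=1001 VC?F → skip
[6] flags=1001 MI?T → r3=0xba
[7] flags=1000 → (cmp)
[8] flags=1000 MI?T → r0=0x48
[9] flags=1000 GT?F → skip

FIX = (r0, 0x48)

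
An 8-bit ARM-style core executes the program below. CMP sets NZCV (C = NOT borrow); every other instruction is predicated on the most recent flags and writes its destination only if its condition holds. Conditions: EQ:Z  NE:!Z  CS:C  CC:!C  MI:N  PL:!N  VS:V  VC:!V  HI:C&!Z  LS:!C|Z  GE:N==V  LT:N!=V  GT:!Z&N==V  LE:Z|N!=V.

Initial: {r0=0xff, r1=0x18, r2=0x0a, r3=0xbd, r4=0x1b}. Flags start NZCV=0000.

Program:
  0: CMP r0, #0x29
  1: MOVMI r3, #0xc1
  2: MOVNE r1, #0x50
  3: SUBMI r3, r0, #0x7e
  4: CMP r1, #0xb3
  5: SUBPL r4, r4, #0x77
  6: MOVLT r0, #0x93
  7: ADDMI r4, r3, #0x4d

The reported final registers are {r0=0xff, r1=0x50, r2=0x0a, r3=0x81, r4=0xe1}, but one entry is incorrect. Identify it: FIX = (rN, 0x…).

0: ✓ CMP  NZCV=1010
1: ✓ MOVMI  r3←0xc1
2: ✓ MOVNE  r1←0x50
3: ✓ SUBMI  r3←0x81
4: ✓ CMP  NZCV=1001
5: · SUBPL
6: · MOVLT
7: ✓ ADDMI  r4←0xce

FIX = (r4, 0xce)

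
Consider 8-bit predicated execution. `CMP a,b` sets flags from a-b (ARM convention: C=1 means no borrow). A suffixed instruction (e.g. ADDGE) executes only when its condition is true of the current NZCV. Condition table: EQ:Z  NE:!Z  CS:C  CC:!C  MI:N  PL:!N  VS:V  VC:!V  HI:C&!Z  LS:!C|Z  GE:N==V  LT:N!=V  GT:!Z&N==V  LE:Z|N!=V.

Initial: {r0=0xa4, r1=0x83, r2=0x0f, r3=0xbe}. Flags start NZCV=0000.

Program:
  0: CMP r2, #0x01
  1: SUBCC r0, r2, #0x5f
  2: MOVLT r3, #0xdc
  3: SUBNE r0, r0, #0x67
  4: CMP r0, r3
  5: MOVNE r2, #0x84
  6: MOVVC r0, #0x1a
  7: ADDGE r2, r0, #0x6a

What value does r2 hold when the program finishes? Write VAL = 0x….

[0] flags=0010 → (cmp)
[1] flags=0010 CC?F → skip
[2] flags=0010 LT?F → skip
[3] flags=0010 NE?T → r0=0x3d
[4] flags=0000 → (cmp)
[5] flags=0000 NE?T → r2=0x84
[6] flags=0000 VC?T → r0=0x1a
[7] flags=0000 GE?T → r2=0x84

VAL = 0x84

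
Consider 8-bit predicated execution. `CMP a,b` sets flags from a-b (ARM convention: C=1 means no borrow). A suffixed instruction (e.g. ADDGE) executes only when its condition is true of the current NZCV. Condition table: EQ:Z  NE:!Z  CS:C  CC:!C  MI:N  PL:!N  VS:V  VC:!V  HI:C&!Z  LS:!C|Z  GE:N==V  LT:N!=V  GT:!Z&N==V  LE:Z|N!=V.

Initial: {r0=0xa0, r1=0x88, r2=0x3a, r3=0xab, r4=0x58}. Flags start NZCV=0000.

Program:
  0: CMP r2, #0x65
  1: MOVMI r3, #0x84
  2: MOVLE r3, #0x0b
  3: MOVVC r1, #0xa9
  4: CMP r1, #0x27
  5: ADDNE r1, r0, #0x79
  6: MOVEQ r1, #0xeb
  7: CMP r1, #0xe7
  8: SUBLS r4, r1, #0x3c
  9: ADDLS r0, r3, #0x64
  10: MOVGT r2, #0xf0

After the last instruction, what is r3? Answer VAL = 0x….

VAL = 0x0b

[0] flags=1000 → (cmp)
[1] flags=1000 MI?T → r3=0x84
[2] flags=1000 LE?T → r3=0x0b
[3] flags=1000 VC?T → r1=0xa9
[4] flags=1010 → (cmp)
[5] flags=1010 NE?T → r1=0x19
[6] flags=1010 EQ?F → skip
[7] flags=0000 → (cmp)
[8] flags=0000 LS?T → r4=0xdd
[9] flags=0000 LS?T → r0=0x6f
[10] flags=0000 GT?T → r2=0xf0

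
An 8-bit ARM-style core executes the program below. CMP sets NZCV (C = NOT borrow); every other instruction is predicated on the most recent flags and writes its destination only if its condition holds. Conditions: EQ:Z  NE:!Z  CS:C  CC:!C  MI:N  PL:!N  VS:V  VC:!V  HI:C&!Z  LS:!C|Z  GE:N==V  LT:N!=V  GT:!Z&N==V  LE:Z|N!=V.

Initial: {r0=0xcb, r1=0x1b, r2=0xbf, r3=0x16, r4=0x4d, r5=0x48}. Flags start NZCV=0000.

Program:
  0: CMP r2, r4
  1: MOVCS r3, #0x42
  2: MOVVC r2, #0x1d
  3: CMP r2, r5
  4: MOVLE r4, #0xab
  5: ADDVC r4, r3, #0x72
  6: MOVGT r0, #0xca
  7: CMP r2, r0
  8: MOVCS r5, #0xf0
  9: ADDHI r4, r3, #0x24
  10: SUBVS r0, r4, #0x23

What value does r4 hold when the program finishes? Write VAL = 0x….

0: ✓ CMP  NZCV=0011
1: ✓ MOVCS  r3←0x42
2: · MOVVC
3: ✓ CMP  NZCV=0011
4: ✓ MOVLE  r4←0xab
5: · ADDVC
6: · MOVGT
7: ✓ CMP  NZCV=1000
8: · MOVCS
9: · ADDHI
10: · SUBVS

VAL = 0xab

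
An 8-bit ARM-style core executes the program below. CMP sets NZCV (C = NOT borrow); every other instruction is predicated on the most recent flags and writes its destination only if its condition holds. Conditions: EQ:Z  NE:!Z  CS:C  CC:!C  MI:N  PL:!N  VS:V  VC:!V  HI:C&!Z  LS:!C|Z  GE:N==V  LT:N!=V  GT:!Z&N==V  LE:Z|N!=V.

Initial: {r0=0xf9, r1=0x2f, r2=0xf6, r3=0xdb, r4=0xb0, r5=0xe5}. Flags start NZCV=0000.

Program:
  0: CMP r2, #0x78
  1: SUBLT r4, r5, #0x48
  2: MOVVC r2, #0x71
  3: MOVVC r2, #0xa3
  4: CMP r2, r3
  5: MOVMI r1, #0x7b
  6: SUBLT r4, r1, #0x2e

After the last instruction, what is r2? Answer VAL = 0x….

VAL = 0xf6

[0] flags=0011 → (cmp)
[1] flags=0011 LT?T → r4=0x9d
[2] flags=0011 VC?F → skip
[3] flags=0011 VC?F → skip
[4] flags=0010 → (cmp)
[5] flags=0010 MI?F → skip
[6] flags=0010 LT?F → skip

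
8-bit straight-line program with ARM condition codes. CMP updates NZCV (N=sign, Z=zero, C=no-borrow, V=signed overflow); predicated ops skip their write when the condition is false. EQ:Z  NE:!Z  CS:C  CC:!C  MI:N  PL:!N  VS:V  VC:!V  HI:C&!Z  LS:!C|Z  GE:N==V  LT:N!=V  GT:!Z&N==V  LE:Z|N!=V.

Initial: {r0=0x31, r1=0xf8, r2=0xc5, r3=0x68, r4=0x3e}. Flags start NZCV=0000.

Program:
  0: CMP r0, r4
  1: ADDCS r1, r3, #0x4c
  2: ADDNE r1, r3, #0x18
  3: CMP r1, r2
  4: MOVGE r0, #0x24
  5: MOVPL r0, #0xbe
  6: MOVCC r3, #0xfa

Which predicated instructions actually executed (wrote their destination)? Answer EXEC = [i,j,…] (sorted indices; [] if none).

EXEC = [2,6]

[0] flags=1000 → (cmp)
[1] flags=1000 CS?F → skip
[2] flags=1000 NE?T → r1=0x80
[3] flags=1000 → (cmp)
[4] flags=1000 GE?F → skip
[5] flags=1000 PL?F → skip
[6] flags=1000 CC?T → r3=0xfa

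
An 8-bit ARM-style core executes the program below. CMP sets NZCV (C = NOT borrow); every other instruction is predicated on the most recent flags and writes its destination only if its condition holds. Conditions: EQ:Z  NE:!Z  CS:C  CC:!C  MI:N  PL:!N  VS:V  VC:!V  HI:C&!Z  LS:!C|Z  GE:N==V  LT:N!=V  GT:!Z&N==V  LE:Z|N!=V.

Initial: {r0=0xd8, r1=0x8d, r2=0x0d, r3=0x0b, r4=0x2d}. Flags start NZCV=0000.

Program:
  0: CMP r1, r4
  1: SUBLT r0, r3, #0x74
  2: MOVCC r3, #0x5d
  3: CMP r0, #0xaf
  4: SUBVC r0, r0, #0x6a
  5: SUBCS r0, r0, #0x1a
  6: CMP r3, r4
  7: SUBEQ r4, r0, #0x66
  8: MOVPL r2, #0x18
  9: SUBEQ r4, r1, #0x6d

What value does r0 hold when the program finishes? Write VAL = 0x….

VAL = 0x2d

0: ✓ CMP  NZCV=0011
1: ✓ SUBLT  r0←0x97
2: · MOVCC
3: ✓ CMP  NZCV=1000
4: ✓ SUBVC  r0←0x2d
5: · SUBCS
6: ✓ CMP  NZCV=1000
7: · SUBEQ
8: · MOVPL
9: · SUBEQ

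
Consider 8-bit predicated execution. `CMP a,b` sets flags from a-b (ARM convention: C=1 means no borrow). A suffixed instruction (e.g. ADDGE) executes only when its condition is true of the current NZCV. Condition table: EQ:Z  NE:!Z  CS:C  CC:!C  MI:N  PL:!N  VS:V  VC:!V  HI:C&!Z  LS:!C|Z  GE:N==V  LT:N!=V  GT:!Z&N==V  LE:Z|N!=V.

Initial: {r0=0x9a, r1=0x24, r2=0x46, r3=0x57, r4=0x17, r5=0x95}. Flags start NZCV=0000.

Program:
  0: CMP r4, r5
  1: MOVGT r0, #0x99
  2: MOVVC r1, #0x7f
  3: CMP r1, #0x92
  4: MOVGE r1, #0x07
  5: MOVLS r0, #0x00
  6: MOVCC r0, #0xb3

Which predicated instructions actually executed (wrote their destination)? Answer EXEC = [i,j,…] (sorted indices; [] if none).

EXEC = [1,4,5,6]

[0] flags=1001 → (cmp)
[1] flags=1001 GT?T → r0=0x99
[2] flags=1001 VC?F → skip
[3] flags=1001 → (cmp)
[4] flags=1001 GE?T → r1=0x07
[5] flags=1001 LS?T → r0=0x00
[6] flags=1001 CC?T → r0=0xb3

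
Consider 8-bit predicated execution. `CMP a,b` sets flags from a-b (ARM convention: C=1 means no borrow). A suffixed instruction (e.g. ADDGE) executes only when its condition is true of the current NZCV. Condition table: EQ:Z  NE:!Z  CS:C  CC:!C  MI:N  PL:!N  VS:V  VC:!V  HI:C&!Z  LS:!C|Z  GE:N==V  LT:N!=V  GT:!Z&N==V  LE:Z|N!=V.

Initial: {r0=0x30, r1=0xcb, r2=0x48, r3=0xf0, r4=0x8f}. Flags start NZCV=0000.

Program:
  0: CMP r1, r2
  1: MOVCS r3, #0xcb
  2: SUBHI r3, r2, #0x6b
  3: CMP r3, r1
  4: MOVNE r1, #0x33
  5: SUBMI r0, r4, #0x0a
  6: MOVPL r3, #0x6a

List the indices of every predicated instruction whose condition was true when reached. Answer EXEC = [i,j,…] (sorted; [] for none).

0: ✓ CMP  NZCV=1010
1: ✓ MOVCS  r3←0xcb
2: ✓ SUBHI  r3←0xdd
3: ✓ CMP  NZCV=0010
4: ✓ MOVNE  r1←0x33
5: · SUBMI
6: ✓ MOVPL  r3←0x6a

EXEC = [1,2,4,6]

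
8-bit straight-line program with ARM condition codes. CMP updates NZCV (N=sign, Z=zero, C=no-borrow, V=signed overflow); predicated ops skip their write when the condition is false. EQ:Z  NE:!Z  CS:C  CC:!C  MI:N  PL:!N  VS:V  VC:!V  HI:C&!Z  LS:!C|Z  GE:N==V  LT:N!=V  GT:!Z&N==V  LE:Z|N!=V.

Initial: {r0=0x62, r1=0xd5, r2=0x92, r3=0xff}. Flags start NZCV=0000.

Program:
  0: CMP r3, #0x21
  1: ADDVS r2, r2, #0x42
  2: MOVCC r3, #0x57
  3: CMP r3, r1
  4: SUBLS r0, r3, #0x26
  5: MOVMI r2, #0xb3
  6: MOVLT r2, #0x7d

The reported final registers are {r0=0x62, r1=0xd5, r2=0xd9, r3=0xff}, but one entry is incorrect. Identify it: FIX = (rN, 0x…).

0: ✓ CMP  NZCV=1010
1: · ADDVS
2: · MOVCC
3: ✓ CMP  NZCV=0010
4: · SUBLS
5: · MOVMI
6: · MOVLT

FIX = (r2, 0x92)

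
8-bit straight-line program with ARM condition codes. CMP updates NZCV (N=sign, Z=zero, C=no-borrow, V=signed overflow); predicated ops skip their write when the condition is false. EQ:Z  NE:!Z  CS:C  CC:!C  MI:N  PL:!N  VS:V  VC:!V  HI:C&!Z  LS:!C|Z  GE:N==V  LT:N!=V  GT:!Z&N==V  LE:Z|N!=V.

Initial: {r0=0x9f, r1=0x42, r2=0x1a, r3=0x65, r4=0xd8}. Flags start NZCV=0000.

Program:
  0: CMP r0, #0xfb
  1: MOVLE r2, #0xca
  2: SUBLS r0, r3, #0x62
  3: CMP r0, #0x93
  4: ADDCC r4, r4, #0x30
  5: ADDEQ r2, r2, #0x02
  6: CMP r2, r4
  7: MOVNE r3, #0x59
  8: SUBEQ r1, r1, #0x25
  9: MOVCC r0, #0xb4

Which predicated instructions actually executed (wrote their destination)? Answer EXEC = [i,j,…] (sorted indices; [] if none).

[0] flags=1000 → (cmp)
[1] flags=1000 LE?T → r2=0xca
[2] flags=1000 LS?T → r0=0x03
[3] flags=0000 → (cmp)
[4] flags=0000 CC?T → r4=0x08
[5] flags=0000 EQ?F → skip
[6] flags=1010 → (cmp)
[7] flags=1010 NE?T → r3=0x59
[8] flags=1010 EQ?F → skip
[9] flags=1010 CC?F → skip

EXEC = [1,2,4,7]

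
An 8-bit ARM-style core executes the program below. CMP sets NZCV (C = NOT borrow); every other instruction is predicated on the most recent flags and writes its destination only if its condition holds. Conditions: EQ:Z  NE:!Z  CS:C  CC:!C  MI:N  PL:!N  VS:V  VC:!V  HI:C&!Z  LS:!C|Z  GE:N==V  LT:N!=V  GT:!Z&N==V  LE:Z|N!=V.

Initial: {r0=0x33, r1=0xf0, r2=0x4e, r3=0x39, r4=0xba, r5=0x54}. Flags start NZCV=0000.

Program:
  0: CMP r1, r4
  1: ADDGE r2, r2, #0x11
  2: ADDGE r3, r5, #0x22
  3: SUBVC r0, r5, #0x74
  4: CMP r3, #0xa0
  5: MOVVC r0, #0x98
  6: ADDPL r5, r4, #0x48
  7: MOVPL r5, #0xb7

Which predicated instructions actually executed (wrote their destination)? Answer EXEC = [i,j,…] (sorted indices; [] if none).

EXEC = [1,2,3]

[0] flags=0010 → (cmp)
[1] flags=0010 GE?T → r2=0x5f
[2] flags=0010 GE?T → r3=0x76
[3] flags=0010 VC?T → r0=0xe0
[4] flags=1001 → (cmp)
[5] flags=1001 VC?F → skip
[6] flags=1001 PL?F → skip
[7] flags=1001 PL?F → skip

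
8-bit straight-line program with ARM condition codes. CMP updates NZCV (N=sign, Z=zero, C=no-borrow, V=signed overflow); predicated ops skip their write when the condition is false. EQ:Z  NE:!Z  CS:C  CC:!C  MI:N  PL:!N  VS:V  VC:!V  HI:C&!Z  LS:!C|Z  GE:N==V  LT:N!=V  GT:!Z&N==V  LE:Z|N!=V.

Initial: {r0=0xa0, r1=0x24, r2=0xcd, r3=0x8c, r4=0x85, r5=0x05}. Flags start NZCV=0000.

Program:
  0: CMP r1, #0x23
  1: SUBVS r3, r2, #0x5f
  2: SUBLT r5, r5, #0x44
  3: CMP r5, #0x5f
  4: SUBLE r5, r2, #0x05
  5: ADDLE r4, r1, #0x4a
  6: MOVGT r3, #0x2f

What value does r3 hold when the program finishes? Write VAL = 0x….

[0] flags=0010 → (cmp)
[1] flags=0010 VS?F → skip
[2] flags=0010 LT?F → skip
[3] flags=1000 → (cmp)
[4] flags=1000 LE?T → r5=0xc8
[5] flags=1000 LE?T → r4=0x6e
[6] flags=1000 GT?F → skip

VAL = 0x8c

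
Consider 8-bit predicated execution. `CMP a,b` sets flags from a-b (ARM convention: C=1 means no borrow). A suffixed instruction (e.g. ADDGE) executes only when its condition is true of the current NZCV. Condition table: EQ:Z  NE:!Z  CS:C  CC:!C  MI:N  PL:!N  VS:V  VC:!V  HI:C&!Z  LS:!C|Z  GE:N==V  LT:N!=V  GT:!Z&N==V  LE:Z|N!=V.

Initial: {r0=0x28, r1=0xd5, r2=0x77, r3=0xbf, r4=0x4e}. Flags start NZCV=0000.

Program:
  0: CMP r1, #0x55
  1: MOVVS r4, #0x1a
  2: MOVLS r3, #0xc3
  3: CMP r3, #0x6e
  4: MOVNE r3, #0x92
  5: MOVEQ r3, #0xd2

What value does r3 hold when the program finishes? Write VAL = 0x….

[0] flags=1010 → (cmp)
[1] flags=1010 VS?F → skip
[2] flags=1010 LS?F → skip
[3] flags=0011 → (cmp)
[4] flags=0011 NE?T → r3=0x92
[5] flags=0011 EQ?F → skip

VAL = 0x92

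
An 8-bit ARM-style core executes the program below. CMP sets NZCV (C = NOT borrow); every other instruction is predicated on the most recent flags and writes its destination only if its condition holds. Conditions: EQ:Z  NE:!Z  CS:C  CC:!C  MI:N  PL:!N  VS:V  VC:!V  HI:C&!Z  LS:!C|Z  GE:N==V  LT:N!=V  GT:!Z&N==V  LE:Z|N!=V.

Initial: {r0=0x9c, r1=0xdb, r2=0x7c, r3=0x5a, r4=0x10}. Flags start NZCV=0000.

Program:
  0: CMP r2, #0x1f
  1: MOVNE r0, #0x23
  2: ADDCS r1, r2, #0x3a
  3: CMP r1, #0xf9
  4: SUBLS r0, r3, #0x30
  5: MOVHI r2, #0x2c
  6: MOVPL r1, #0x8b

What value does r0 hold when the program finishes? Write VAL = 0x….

0: ✓ CMP  NZCV=0010
1: ✓ MOVNE  r0←0x23
2: ✓ ADDCS  r1←0xb6
3: ✓ CMP  NZCV=1000
4: ✓ SUBLS  r0←0x2a
5: · MOVHI
6: · MOVPL

VAL = 0x2a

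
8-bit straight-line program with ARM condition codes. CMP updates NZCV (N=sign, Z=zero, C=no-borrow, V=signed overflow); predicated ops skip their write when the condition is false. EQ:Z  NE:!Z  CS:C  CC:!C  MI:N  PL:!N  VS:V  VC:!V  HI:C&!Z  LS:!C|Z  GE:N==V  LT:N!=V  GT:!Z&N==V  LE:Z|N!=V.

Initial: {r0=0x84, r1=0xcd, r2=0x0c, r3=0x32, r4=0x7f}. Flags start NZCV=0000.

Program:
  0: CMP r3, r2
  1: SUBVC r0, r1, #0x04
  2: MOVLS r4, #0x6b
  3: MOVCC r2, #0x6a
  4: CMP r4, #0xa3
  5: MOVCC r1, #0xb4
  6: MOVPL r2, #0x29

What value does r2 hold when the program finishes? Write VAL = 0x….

VAL = 0x0c

[0] flags=0010 → (cmp)
[1] flags=0010 VC?T → r0=0xc9
[2] flags=0010 LS?F → skip
[3] flags=0010 CC?F → skip
[4] flags=1001 → (cmp)
[5] flags=1001 CC?T → r1=0xb4
[6] flags=1001 PL?F → skip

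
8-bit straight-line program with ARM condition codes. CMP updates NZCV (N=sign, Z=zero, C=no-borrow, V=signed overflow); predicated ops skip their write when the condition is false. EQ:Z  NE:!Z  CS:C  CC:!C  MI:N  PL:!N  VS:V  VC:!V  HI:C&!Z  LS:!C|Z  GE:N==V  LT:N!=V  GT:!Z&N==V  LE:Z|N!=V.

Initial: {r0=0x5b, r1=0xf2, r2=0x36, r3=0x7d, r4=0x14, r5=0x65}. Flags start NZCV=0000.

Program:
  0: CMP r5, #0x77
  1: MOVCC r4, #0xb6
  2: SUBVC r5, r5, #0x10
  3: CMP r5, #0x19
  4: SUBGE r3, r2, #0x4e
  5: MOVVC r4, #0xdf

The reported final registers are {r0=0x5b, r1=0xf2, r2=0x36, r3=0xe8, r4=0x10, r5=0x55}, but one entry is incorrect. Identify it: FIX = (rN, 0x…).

FIX = (r4, 0xdf)

[0] flags=1000 → (cmp)
[1] flags=1000 CC?T → r4=0xb6
[2] flags=1000 VC?T → r5=0x55
[3] flags=0010 → (cmp)
[4] flags=0010 GE?T → r3=0xe8
[5] flags=0010 VC?T → r4=0xdf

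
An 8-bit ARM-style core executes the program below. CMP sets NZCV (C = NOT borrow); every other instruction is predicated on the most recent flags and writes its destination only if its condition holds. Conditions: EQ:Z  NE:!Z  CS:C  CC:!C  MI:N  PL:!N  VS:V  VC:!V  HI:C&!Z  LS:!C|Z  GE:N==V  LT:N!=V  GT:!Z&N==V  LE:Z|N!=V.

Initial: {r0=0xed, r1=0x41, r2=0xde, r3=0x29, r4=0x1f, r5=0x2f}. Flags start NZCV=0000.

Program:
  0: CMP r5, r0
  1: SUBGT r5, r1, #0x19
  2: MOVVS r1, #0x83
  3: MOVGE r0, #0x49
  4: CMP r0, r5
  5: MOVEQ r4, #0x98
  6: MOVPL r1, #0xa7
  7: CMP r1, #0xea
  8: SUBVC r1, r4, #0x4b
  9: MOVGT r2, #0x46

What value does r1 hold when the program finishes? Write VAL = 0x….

VAL = 0xd4

0: ✓ CMP  NZCV=0000
1: ✓ SUBGT  r5←0x28
2: · MOVVS
3: ✓ MOVGE  r0←0x49
4: ✓ CMP  NZCV=0010
5: · MOVEQ
6: ✓ MOVPL  r1←0xa7
7: ✓ CMP  NZCV=1000
8: ✓ SUBVC  r1←0xd4
9: · MOVGT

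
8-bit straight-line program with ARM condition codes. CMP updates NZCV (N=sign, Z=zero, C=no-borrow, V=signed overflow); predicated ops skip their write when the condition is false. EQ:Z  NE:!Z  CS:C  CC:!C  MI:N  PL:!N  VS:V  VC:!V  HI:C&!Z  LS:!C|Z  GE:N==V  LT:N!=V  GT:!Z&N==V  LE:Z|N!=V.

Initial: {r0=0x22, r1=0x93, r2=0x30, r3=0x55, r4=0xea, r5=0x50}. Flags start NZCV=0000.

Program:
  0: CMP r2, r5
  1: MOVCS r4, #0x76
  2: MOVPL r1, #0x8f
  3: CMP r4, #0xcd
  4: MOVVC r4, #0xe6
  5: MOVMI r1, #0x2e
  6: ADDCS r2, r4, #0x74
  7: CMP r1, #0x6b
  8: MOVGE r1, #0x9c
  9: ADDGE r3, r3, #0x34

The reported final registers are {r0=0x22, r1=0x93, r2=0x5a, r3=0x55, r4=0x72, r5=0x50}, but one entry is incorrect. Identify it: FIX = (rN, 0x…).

FIX = (r4, 0xe6)

0: ✓ CMP  NZCV=1000
1: · MOVCS
2: · MOVPL
3: ✓ CMP  NZCV=0010
4: ✓ MOVVC  r4←0xe6
5: · MOVMI
6: ✓ ADDCS  r2←0x5a
7: ✓ CMP  NZCV=0011
8: · MOVGE
9: · ADDGE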